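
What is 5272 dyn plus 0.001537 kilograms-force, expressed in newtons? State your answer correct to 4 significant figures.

0.06779 N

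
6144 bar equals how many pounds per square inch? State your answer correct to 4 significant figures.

89110 pounds per square inch

1 bar = 14.5038 psi.
Then 6144 × 14.5038 ≈ 89110 psi.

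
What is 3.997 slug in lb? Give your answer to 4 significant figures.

1 slug = 32.1740 lb.
So 3.997 × 32.1740 ≈ 128.6 lb.

128.6 lb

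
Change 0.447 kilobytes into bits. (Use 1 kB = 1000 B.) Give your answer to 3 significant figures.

3580 bit

1 kilobyte = 8000.00 bits.
Thus 0.447 × 8000.00 ≈ 3580 bit.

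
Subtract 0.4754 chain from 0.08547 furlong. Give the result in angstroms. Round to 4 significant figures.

7.630 × 10^10 angstroms

0.08547 furlong = 1.71938 × 10^11 Å and 0.4754 chain = 9.56353 × 10^10 Å.
1.71938 × 10^11 − 9.56353 × 10^10 ≈ 7.630 × 10^10 Å.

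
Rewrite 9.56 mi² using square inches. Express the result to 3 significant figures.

3.84 × 10^10 square inches

1 mi² = 4.01449 × 10^9 square inches.
Then 9.56 × 4.01449 × 10^9 ≈ 3.84 × 10^10 in².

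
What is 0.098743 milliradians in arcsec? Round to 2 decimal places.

1 milliradian = 206.265 arcsec.
Thus 0.098743 × 206.265 ≈ 20.37 arcsec.

20.37 arcsec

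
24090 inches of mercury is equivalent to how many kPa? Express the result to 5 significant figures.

81578 kPa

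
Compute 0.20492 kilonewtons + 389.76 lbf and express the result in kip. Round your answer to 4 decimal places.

0.4358 kips

0.20492 kN = 0.0460678 kip and 389.76 lbf = 0.389760 kip.
0.0460678 + 0.389760 ≈ 0.4358 kip.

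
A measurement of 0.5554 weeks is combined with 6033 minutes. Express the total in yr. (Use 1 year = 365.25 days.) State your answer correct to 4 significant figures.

0.02211 years

0.5554 wk = 0.0106442 yr and 6033 min = 0.0114705 yr.
0.0106442 + 0.0114705 ≈ 0.02211 yr.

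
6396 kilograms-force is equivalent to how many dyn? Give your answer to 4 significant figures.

1 kgf = 980665 dynes.
Thus 6396 × 980665 ≈ 6.272 × 10^9 dyn.

6.272 × 10^9 dynes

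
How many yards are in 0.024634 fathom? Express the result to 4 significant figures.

0.04927 yd

1 fathom = 2.00000 yards.
Thus 0.024634 × 2.00000 ≈ 0.04927 yd.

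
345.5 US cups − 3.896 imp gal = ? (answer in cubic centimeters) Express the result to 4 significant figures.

64030 cubic centimeters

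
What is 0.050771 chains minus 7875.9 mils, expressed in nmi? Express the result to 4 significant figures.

0.050771 chain = 0.000551485 nmi and 7875.9 mil = 0.000108017 nmi.
0.000551485 − 0.000108017 ≈ 0.0004435 nmi.

0.0004435 nmi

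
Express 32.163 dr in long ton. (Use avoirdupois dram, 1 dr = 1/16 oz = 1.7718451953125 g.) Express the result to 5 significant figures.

1 dr = 1.74386 × 10^-6 long ton.
So 32.163 × 1.74386 × 10^-6 ≈ 5.6088 × 10^-5 long ton.

5.6088 × 10^-5 long ton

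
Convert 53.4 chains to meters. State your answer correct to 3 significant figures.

1070 m

1 chain = 20.1168 m.
Thus 53.4 × 20.1168 ≈ 1070 m.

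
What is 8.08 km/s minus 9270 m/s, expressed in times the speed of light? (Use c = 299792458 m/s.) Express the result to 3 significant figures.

8.08 km/s = 2.69520 × 10^-5 c and 9270 m/s = 3.09214 × 10^-5 c.
2.69520 × 10^-5 − 3.09214 × 10^-5 ≈ -3.97 × 10^-6 c.

-3.97 × 10^-6 c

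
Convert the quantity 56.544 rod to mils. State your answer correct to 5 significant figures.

1.1196 × 10^7 mils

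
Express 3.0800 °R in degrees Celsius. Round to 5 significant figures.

-271.44 °C

°R = (°C + 273.15) × 9/5.
Applying the formula gives -271.44 °C.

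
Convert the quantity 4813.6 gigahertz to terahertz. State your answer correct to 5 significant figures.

4.8136 THz

1 gigahertz = 0.00100000 THz.
Then 4813.6 × 0.00100000 ≈ 4.8136 THz.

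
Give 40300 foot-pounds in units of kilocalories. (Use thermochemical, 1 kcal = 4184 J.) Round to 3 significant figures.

13.1 kilocalories

1 foot-pound = 0.000324048 kcal.
Then 40300 × 0.000324048 ≈ 13.1 kcal.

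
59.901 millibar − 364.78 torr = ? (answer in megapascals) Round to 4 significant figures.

-0.04264 MPa

59.901 mbar = 0.00599010 MPa and 364.78 torr = 0.0486333 MPa.
0.00599010 − 0.0486333 ≈ -0.04264 MPa.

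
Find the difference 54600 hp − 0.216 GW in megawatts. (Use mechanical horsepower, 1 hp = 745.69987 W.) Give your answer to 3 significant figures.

54600 hp = 40.7152 MW and 0.216 GW = 216.000 MW.
40.7152 − 216.000 ≈ -175 MW.

-175 MW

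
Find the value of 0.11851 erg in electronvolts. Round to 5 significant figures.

1 erg = 6.24151e+11 eV.
Thus 0.11851 × 6.24151e+11 ≈ 7.3968e+10 eV.

7.3968e+10 eV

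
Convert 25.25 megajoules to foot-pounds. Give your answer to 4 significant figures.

1.862e+7 foot-pounds

1 MJ = 737562 foot-pounds.
Then 25.25 × 737562 ≈ 1.862e+7 ft·lbf.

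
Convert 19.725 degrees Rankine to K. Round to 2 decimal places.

°R = K × 9/5.
Applying the formula gives 10.96 K.

10.96 kelvins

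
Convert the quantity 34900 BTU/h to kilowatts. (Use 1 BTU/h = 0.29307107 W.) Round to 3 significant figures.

1 BTU/h = 0.000293071 kilowatts.
So 34900 × 0.000293071 ≈ 10.2 kW.

10.2 kW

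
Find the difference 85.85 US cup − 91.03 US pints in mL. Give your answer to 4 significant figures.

-22760 mL

85.85 US cup = 20311.1 mL and 91.03 US pt = 43073.3 mL.
20311.1 − 43073.3 ≈ -22760 mL.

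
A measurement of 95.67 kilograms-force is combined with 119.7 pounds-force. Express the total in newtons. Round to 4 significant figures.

95.67 kgf = 938.202 N and 119.7 lbf = 532.452 N.
938.202 + 532.452 ≈ 1471 N.

1471 N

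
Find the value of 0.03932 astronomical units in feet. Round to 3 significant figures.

1.93e+10 feet

1 astronomical unit = 4.90807e+11 feet.
Then 0.03932 × 4.90807e+11 ≈ 1.93e+10 ft.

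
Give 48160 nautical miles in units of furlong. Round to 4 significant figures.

1 nmi = 9.20624 furlong.
48160 × 9.20624 ≈ 443400 furlong.

443400 furlong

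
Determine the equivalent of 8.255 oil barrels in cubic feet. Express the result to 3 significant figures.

46.3 cubic feet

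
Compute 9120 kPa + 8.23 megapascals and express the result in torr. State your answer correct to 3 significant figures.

9120 kPa = 68405.6 torr and 8.23 MPa = 61730.1 torr.
68405.6 + 61730.1 ≈ 130000 torr.

130000 torr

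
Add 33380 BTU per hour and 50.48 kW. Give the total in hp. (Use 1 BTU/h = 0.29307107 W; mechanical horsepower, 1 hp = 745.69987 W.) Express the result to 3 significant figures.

80.8 hp

33380 BTU/h = 13.1188 hp and 50.48 kW = 67.6948 hp.
13.1188 + 67.6948 ≈ 80.8 hp.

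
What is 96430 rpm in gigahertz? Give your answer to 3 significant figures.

1.61e-6 GHz

1 rpm = 1.66667e-11 GHz.
Then 96430 × 1.66667e-11 ≈ 1.61e-6 GHz.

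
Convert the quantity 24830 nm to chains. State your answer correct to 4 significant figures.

1.234 × 10^-6 chains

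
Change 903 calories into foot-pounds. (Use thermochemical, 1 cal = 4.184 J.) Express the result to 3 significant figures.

2790 ft·lbf

1 calorie = 3.08596 foot-pounds.
So 903 × 3.08596 ≈ 2790 ft·lbf.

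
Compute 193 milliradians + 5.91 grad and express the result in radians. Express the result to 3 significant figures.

0.286 radians

193 mrad = 0.193000 rad and 5.91 grad = 0.0928341 rad.
0.193000 + 0.0928341 ≈ 0.286 rad.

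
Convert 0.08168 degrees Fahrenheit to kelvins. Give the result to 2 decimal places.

K = (°F + 459.67) × 5/9.
Applying the formula gives 255.42 K.

255.42 K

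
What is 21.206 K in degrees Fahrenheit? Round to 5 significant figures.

-421.50 degrees Fahrenheit

K = (°F + 459.67) × 5/9.
Applying the formula gives -421.50 °F.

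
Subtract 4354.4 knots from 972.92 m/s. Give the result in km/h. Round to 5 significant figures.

-4561.8 kilometers per hour

972.92 m/s = 3502.51 km/h and 4354.4 kn = 8064.35 km/h.
3502.51 − 8064.35 ≈ -4561.8 km/h.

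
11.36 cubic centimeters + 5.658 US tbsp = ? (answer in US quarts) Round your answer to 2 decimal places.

11.36 cm³ = 0.01200398 US qt and 5.658 US tbsp = 0.08840625 US qt.
0.01200398 + 0.08840625 ≈ 0.10 US qt.

0.10 US quarts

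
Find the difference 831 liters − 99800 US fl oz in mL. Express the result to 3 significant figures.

831 L = 831000 mL and 99800 US fl oz = 2.95144e+6 mL.
831000 − 2.95144e+6 ≈ -2.12e+6 mL.

-2.12e+6 mL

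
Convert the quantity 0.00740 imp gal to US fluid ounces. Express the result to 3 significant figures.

1.14 US fl oz

1 imp gal = 153.722 US fl oz.
Thus 0.00740 × 153.722 ≈ 1.14 US fl oz.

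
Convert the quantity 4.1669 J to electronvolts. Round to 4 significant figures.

2.601e+19 eV

1 J = 6.24151e+18 electronvolts.
Then 4.1669 × 6.24151e+18 ≈ 2.601e+19 eV.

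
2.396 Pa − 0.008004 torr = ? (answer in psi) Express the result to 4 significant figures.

0.0001927 psi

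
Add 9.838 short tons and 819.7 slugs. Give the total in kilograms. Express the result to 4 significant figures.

9.838 short ton = 8924.88 kg and 819.7 slug = 11962.6 kg.
8924.88 + 11962.6 ≈ 20890 kg.

20890 kilograms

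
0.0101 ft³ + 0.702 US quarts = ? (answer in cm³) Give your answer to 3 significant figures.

0.0101 ft³ = 286.000 cm³ and 0.702 US qt = 664.340 cm³.
286.000 + 664.340 ≈ 950 cm³.

950 cubic centimeters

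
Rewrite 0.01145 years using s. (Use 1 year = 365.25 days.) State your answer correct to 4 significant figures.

361300 s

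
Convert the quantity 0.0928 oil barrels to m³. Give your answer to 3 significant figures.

0.0148 m³

1 bbl = 0.158987 m³.
So 0.0928 × 0.158987 ≈ 0.0148 m³.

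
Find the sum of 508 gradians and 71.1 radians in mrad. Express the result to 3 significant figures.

79100 milliradians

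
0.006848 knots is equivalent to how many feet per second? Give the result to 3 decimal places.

1 kn = 1.68781 feet per second.
0.006848 × 1.68781 ≈ 0.012 ft/s.

0.012 ft/s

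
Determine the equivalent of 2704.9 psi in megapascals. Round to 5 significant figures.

18.650 megapascals

1 psi = 0.00689476 megapascals.
Thus 2704.9 × 0.00689476 ≈ 18.650 MPa.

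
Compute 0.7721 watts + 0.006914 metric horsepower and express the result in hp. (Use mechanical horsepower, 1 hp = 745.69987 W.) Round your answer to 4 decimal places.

0.7721 W = 0.00103540 hp and 0.006914 PS = 0.00681942 hp.
0.00103540 + 0.00681942 ≈ 0.0079 hp.

0.0079 horsepower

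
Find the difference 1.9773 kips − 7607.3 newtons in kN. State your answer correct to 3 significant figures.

1.9773 kip = 8.79547 kN and 7607.3 N = 7.60730 kN.
8.79547 − 7.60730 ≈ 1.19 kN.

1.19 kN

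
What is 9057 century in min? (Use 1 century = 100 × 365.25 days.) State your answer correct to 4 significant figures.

1 century = 5.25960 × 10^7 minutes.
Thus 9057 × 5.25960 × 10^7 ≈ 4.764 × 10^11 min.

4.764 × 10^11 min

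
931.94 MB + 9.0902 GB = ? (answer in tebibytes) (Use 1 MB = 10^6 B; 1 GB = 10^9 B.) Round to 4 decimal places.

0.0091 tebibytes

931.94 MB = 0.000847594 TiB and 9.0902 GB = 0.00826749 TiB.
0.000847594 + 0.00826749 ≈ 0.0091 TiB.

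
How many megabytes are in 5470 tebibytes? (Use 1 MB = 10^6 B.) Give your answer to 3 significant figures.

1 tebibyte = 1.09951 × 10^6 MB.
Then 5470 × 1.09951 × 10^6 ≈ 6.01 × 10^9 MB.

6.01 × 10^9 MB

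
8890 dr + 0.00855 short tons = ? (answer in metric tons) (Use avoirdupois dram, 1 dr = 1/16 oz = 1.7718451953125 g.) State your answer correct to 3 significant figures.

0.0235 metric tons

8890 dr = 0.0157517 t and 0.00855 short ton = 0.00775643 t.
0.0157517 + 0.00775643 ≈ 0.0235 t.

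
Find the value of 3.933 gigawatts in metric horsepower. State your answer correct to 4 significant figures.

1 GW = 1.35962e+6 PS.
So 3.933 × 1.35962e+6 ≈ 5.347e+6 PS.

5.347e+6 PS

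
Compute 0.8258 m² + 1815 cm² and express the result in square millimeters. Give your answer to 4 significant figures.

1.007 × 10^6 mm²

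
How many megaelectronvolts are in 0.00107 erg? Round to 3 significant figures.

1 erg = 624151 MeV.
Then 0.00107 × 624151 ≈ 668 MeV.

668 MeV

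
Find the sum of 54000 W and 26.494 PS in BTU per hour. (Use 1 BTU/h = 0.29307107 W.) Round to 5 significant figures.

250750 BTU/h

54000 W = 184256 BTU/h and 26.494 PS = 66490.0 BTU/h.
184256 + 66490.0 ≈ 250750 BTU/h.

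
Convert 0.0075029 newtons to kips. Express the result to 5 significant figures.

1.6867e-6 kip

1 newton = 0.000224809 kips.
Then 0.0075029 × 0.000224809 ≈ 1.6867e-6 kip.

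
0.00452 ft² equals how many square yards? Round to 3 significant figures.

0.000502 yd²

1 square foot = 0.111111 square yards.
Thus 0.00452 × 0.111111 ≈ 0.000502 yd².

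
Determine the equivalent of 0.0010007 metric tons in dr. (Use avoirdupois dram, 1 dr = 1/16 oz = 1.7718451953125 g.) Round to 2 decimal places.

1 metric ton = 564383 dr.
So 0.0010007 × 564383 ≈ 564.78 dr.

564.78 drams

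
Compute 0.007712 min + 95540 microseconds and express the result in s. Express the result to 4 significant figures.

0.007712 min = 0.462720 s and 95540 μs = 0.0955400 s.
0.462720 + 0.0955400 ≈ 0.5583 s.

0.5583 s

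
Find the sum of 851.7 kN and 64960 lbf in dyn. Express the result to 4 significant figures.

851.7 kN = 8.51700 × 10^10 dyn and 64960 lbf = 2.88956 × 10^10 dyn.
8.51700 × 10^10 + 2.88956 × 10^10 ≈ 1.141 × 10^11 dyn.

1.141 × 10^11 dyn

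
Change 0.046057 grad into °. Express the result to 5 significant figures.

1 grad = 0.900000 °.
So 0.046057 × 0.900000 ≈ 0.041451 °.

0.041451 °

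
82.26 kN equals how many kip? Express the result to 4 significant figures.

1 kilonewton = 0.224809 kips.
Then 82.26 × 0.224809 ≈ 18.49 kip.

18.49 kips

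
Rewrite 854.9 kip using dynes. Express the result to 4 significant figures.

1 kip = 4.44822 × 10^8 dyn.
Then 854.9 × 4.44822 × 10^8 ≈ 3.803 × 10^11 dyn.

3.803 × 10^11 dynes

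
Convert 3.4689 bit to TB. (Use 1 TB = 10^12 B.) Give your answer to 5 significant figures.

4.3361 × 10^-13 TB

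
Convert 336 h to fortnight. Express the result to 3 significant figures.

1.00 fortnight

1 h = 0.00297619 fortnights.
Then 336 × 0.00297619 ≈ 1.00 fortnight.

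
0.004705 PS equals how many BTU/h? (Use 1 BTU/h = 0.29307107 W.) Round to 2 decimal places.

11.81 BTU/h

1 PS = 2509.63 BTU per hour.
0.004705 × 2509.63 ≈ 11.81 BTU/h.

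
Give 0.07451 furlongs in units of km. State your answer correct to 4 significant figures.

0.01499 kilometers

1 furlong = 0.201168 kilometers.
Thus 0.07451 × 0.201168 ≈ 0.01499 km.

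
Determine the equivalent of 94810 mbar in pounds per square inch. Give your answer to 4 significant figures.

1375 pounds per square inch

1 millibar = 0.0145038 psi.
So 94810 × 0.0145038 ≈ 1375 psi.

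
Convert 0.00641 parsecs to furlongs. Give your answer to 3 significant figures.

9.83e+11 furlongs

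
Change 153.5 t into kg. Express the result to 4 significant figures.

153500 kg

1 t = 1000.00 kilograms.
So 153.5 × 1000.00 ≈ 153500 kg.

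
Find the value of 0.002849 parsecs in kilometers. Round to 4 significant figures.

8.791e+10 km

1 parsec = 3.08568e+13 km.
0.002849 × 3.08568e+13 ≈ 8.791e+10 km.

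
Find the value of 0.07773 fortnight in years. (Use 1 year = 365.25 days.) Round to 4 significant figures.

0.002979 yr

1 fortnight = 0.0383299 years.
0.07773 × 0.0383299 ≈ 0.002979 yr.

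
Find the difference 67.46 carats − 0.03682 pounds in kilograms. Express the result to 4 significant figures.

67.46 ct = 0.0134920 kg and 0.03682 lb = 0.0167013 kg.
0.0134920 − 0.0167013 ≈ -0.003209 kg.

-0.003209 kg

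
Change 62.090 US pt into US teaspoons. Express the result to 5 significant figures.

5960.6 US tsp

1 US pt = 96.0000 US tsp.
Thus 62.090 × 96.0000 ≈ 5960.6 US tsp.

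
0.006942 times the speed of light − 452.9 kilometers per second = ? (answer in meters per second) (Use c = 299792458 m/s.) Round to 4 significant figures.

1.628e+6 m/s

0.006942 c = 2.08116e+6 m/s and 452.9 km/s = 452900 m/s.
2.08116e+6 − 452900 ≈ 1.628e+6 m/s.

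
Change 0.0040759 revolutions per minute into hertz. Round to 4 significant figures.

6.793 × 10^-5 Hz

1 revolution per minute = 0.0166667 Hz.
0.0040759 × 0.0166667 ≈ 6.793 × 10^-5 Hz.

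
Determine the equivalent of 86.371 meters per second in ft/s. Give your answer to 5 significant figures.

1 meter per second = 3.28084 ft/s.
Then 86.371 × 3.28084 ≈ 283.37 ft/s.

283.37 ft/s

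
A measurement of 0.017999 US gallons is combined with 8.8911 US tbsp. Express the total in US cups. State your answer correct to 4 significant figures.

0.017999 US gal = 0.287984 US cup and 8.8911 US tbsp = 0.555694 US cup.
0.287984 + 0.555694 ≈ 0.8437 US cup.

0.8437 US cups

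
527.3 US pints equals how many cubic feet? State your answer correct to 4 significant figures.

8.811 ft³

1 US pint = 0.0167101 cubic feet.
527.3 × 0.0167101 ≈ 8.811 ft³.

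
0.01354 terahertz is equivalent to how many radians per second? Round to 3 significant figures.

8.51e+10 rad/s

1 THz = 6.28319e+12 rad/s.
Thus 0.01354 × 6.28319e+12 ≈ 8.51e+10 rad/s.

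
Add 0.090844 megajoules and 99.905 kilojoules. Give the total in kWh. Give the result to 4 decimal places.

0.0530 kWh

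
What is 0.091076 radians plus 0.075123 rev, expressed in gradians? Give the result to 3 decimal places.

35.847 gradians

0.091076 rad = 5.79808 grad and 0.075123 rev = 30.0492 grad.
5.79808 + 30.0492 ≈ 35.847 grad.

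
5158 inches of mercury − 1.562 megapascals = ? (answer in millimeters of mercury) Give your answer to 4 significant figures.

119300 millimeters of mercury

5158 inHg = 131013 mmHg and 1.562 MPa = 11716.0 mmHg.
131013 − 11716.0 ≈ 119300 mmHg.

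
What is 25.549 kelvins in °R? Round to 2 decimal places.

°R = K × 9/5.
Applying the formula gives 45.99 °R.

45.99 °R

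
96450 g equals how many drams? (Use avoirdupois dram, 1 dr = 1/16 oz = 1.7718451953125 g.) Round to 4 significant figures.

54430 drams

1 gram = 0.564383 dr.
Thus 96450 × 0.564383 ≈ 54430 dr.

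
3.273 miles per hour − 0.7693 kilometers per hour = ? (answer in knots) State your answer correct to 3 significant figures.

3.273 mph = 2.84416 kn and 0.7693 km/h = 0.415389 kn.
2.84416 − 0.415389 ≈ 2.43 kn.

2.43 kn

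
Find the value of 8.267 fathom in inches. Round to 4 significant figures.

1 fathom = 72.0000 inches.
Then 8.267 × 72.0000 ≈ 595.2 in.

595.2 inches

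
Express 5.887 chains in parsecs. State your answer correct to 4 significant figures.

3.838 × 10^-15 parsecs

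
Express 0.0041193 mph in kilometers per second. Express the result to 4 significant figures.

1 mph = 0.000447040 km/s.
Then 0.0041193 × 0.000447040 ≈ 1.841e-6 km/s.

1.841e-6 kilometers per second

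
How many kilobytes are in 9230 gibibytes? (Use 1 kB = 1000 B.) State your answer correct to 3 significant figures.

9.91 × 10^9 kB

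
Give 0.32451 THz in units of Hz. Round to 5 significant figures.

3.2451 × 10^11 Hz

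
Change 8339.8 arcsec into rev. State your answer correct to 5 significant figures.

0.0064350 rev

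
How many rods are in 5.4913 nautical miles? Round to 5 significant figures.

1 nautical mile = 368.249 rod.
Thus 5.4913 × 368.249 ≈ 2022.2 rod.

2022.2 rod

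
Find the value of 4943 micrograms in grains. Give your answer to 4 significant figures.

0.07628 grains

1 microgram = 1.54324e-5 gr.
4943 × 1.54324e-5 ≈ 0.07628 gr.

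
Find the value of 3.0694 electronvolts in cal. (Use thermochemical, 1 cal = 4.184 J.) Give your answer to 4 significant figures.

1 electronvolt = 3.82929e-20 calories.
3.0694 × 3.82929e-20 ≈ 1.175e-19 cal.

1.175e-19 cal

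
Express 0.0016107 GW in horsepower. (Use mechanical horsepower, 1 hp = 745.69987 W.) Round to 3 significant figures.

2160 horsepower

1 GW = 1.34102e+6 horsepower.
Then 0.0016107 × 1.34102e+6 ≈ 2160 hp.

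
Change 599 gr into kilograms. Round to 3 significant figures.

0.0388 kilograms

1 gr = 6.47989e-5 kg.
So 599 × 6.47989e-5 ≈ 0.0388 kg.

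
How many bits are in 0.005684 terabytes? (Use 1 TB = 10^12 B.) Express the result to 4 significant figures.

1 terabyte = 8.00000e+12 bits.
Thus 0.005684 × 8.00000e+12 ≈ 4.547e+10 bit.

4.547e+10 bit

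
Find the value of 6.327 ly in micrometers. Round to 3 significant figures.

5.99 × 10^22 micrometers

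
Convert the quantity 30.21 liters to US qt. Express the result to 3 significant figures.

31.9 US quarts

1 L = 1.05669 US qt.
Then 30.21 × 1.05669 ≈ 31.9 US qt.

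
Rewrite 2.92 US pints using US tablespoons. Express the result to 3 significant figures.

1 US pint = 32.0000 US tablespoons.
Then 2.92 × 32.0000 ≈ 93.4 US tbsp.

93.4 US tablespoons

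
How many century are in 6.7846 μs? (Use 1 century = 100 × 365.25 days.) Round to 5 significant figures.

2.1499e-15 century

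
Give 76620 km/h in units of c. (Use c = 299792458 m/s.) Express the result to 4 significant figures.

7.099 × 10^-5 times the speed of light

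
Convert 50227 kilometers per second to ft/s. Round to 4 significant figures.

1 km/s = 3280.84 ft/s.
So 50227 × 3280.84 ≈ 1.648 × 10^8 ft/s.

1.648 × 10^8 feet per second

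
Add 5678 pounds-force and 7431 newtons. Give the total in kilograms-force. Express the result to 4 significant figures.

3333 kgf

5678 lbf = 2575.50 kgf and 7431 N = 757.751 kgf.
2575.50 + 757.751 ≈ 3333 kgf.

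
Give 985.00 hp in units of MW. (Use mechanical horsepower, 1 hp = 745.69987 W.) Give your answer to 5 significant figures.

1 hp = 0.000745700 MW.
Thus 985.00 × 0.000745700 ≈ 0.73451 MW.

0.73451 megawatts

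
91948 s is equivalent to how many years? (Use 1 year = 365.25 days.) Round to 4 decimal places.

1 s = 3.16881 × 10^-8 years.
So 91948 × 3.16881 × 10^-8 ≈ 0.0029 yr.

0.0029 years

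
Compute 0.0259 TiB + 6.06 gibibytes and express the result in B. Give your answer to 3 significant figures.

3.50e+10 bytes

0.0259 TiB = 2.84774e+10 B and 6.06 GiB = 6.50688e+9 B.
2.84774e+10 + 6.50688e+9 ≈ 3.50e+10 B.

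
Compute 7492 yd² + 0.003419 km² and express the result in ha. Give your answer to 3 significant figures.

7492 yd² = 0.626427 ha and 0.003419 km² = 0.341900 ha.
0.626427 + 0.341900 ≈ 0.968 ha.

0.968 hectares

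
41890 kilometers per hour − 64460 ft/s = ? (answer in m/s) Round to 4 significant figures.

41890 km/h = 11636.1 m/s and 64460 ft/s = 19647.4 m/s.
11636.1 − 19647.4 ≈ -8011 m/s.

-8011 meters per second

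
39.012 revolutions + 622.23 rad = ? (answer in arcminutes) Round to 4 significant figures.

39.012 rev = 842659 arcmin and 622.23 rad = 2.13907e+6 arcmin.
842659 + 2.13907e+6 ≈ 2.982e+6 arcmin.

2.982e+6 arcminutes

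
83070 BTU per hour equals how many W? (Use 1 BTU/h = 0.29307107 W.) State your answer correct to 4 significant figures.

24350 watts

1 BTU per hour = 0.293071 W.
So 83070 × 0.293071 ≈ 24350 W.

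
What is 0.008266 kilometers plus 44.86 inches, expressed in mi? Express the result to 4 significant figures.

0.005844 miles

0.008266 km = 0.00513625 mi and 44.86 in = 0.000708018 mi.
0.00513625 + 0.000708018 ≈ 0.005844 mi.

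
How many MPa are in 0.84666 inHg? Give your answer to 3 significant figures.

0.00287 MPa

1 inch of mercury = 0.00338639 MPa.
0.84666 × 0.00338639 ≈ 0.00287 MPa.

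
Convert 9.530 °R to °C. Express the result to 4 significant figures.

°R = (°C + 273.15) × 9/5.
Applying the formula gives -267.9 °C.

-267.9 °C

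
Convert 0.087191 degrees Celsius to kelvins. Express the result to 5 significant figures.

273.24 K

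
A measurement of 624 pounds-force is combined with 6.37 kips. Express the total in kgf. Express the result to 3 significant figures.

3170 kilograms-force

624 lbf = 283.042 kgf and 6.37 kip = 2889.38 kgf.
283.042 + 2889.38 ≈ 3170 kgf.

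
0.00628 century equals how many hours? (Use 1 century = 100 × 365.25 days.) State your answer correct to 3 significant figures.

5510 hours

1 century = 876600 hours.
0.00628 × 876600 ≈ 5510 h.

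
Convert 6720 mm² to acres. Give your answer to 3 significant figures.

1.66 × 10^-6 acre

1 square millimeter = 2.47105 × 10^-10 acre.
Then 6720 × 2.47105 × 10^-10 ≈ 1.66 × 10^-6 acre.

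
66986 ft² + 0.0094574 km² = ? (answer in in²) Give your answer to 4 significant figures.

2.430e+7 in²

66986 ft² = 9.64598e+6 in² and 0.0094574 km² = 1.46590e+7 in².
9.64598e+6 + 1.46590e+7 ≈ 2.430e+7 in².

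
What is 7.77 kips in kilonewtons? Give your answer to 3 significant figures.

1 kip = 4.44822 kilonewtons.
Then 7.77 × 4.44822 ≈ 34.6 kN.

34.6 kilonewtons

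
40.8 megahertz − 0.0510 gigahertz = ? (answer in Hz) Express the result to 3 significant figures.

-1.02e+7 Hz

40.8 MHz = 4.08000e+7 Hz and 0.0510 GHz = 5.10000e+7 Hz.
4.08000e+7 − 5.10000e+7 ≈ -1.02e+7 Hz.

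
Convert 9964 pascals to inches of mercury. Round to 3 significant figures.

2.94 inches of mercury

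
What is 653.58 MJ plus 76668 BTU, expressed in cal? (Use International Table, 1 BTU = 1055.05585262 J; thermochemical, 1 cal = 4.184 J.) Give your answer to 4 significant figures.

653.58 MJ = 1.56209 × 10^8 cal and 76668 BTU = 1.93329 × 10^7 cal.
1.56209 × 10^8 + 1.93329 × 10^7 ≈ 1.755 × 10^8 cal.

1.755 × 10^8 calories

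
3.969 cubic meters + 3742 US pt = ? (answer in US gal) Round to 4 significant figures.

3.969 m³ = 1048.50 US gal and 3742 US pt = 467.750 US gal.
1048.50 + 467.750 ≈ 1516 US gal.

1516 US gallons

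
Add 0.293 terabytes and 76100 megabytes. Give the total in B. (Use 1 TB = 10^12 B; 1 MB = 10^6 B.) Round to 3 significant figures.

0.293 TB = 2.93000e+11 B and 76100 MB = 7.61000e+10 B.
2.93000e+11 + 7.61000e+10 ≈ 3.69e+11 B.

3.69e+11 B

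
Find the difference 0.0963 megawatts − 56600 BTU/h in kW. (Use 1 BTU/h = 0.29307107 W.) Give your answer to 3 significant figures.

79.7 kW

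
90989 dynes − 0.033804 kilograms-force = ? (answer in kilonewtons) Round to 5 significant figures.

90989 dyn = 0.000909890 kN and 0.033804 kgf = 0.000331504 kN.
0.000909890 − 0.000331504 ≈ 0.00057839 kN.

0.00057839 kN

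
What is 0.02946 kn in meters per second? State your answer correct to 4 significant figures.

1 kn = 0.514444 m/s.
Thus 0.02946 × 0.514444 ≈ 0.01516 m/s.

0.01516 meters per second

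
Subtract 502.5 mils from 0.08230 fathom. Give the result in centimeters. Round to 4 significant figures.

13.77 cm

0.08230 fathom = 15.0510 cm and 502.5 mil = 1.27635 cm.
15.0510 − 1.27635 ≈ 13.77 cm.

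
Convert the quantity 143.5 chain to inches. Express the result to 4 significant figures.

113700 in

1 chain = 792.000 in.
So 143.5 × 792.000 ≈ 113700 in.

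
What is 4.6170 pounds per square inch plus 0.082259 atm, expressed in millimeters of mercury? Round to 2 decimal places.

4.6170 psi = 238.768 mmHg and 0.082259 atm = 62.5168 mmHg.
238.768 + 62.5168 ≈ 301.28 mmHg.

301.28 millimeters of mercury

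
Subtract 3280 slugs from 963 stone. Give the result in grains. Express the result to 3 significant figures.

963 st = 9.43740 × 10^7 gr and 3280 slug = 7.38716 × 10^8 gr.
9.43740 × 10^7 − 7.38716 × 10^8 ≈ -6.44 × 10^8 gr.

-6.44 × 10^8 gr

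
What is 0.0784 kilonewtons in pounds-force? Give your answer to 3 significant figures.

1 kilonewton = 224.809 pounds-force.
0.0784 × 224.809 ≈ 17.6 lbf.

17.6 lbf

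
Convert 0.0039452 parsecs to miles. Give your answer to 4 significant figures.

1 pc = 1.91735 × 10^13 mi.
0.0039452 × 1.91735 × 10^13 ≈ 7.564 × 10^10 mi.

7.564 × 10^10 mi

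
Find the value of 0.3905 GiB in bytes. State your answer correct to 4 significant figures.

1 GiB = 1.07374e+9 B.
Thus 0.3905 × 1.07374e+9 ≈ 4.193e+8 B.

4.193e+8 B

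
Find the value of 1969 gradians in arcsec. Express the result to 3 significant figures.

6.38 × 10^6 arcseconds

1 grad = 3240.00 arcseconds.
Then 1969 × 3240.00 ≈ 6.38 × 10^6 arcsec.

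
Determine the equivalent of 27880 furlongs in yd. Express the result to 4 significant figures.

1 furlong = 220.000 yd.
Then 27880 × 220.000 ≈ 6.134 × 10^6 yd.

6.134 × 10^6 yd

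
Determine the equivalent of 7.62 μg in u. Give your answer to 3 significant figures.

4.59 × 10^18 u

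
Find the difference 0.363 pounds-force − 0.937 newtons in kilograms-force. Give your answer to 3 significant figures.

0.0691 kilograms-force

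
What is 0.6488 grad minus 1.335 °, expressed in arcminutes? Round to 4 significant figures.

-45.06 arcmin

0.6488 grad = 35.0352 arcmin and 1.335 ° = 80.1000 arcmin.
35.0352 − 80.1000 ≈ -45.06 arcmin.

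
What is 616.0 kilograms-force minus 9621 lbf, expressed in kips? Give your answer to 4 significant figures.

-8.263 kip

616.0 kgf = 1.35805 kip and 9621 lbf = 9.62100 kip.
1.35805 − 9.62100 ≈ -8.263 kip.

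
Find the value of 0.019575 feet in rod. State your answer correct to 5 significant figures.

0.0011864 rod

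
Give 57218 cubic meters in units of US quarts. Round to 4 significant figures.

6.046 × 10^7 US quarts

1 cubic meter = 1056.69 US qt.
57218 × 1056.69 ≈ 6.046 × 10^7 US qt.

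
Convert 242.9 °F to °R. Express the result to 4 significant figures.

°R = °F + 459.67.
Applying the formula gives 702.6 °R.

702.6 °R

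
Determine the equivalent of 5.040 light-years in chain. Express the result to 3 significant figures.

1 ly = 4.70290e+14 chain.
So 5.040 × 4.70290e+14 ≈ 2.37e+15 chain.

2.37e+15 chain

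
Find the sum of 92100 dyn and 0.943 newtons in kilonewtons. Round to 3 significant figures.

0.00186 kilonewtons

92100 dyn = 0.000921000 kN and 0.943 N = 0.000943000 kN.
0.000921000 + 0.000943000 ≈ 0.00186 kN.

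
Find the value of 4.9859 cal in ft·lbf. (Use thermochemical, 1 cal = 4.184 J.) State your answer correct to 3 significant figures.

15.4 ft·lbf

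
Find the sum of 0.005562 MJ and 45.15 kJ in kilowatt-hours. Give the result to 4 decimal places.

0.0141 kWh

0.005562 MJ = 0.00154500 kWh and 45.15 kJ = 0.0125417 kWh.
0.00154500 + 0.0125417 ≈ 0.0141 kWh.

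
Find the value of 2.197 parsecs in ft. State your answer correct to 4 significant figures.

2.224 × 10^17 ft

1 pc = 1.01236 × 10^17 ft.
So 2.197 × 1.01236 × 10^17 ≈ 2.224 × 10^17 ft.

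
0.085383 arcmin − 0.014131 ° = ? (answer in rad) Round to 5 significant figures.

-0.00022180 radians

0.085383 arcmin = 2.48369e-5 rad and 0.014131 ° = 0.000246632 rad.
2.48369e-5 − 0.000246632 ≈ -0.00022180 rad.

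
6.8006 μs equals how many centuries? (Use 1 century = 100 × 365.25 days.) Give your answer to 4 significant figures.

2.155e-15 centuries

1 μs = 3.16881e-16 century.
6.8006 × 3.16881e-16 ≈ 2.155e-15 century.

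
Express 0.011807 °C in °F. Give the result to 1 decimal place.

°C = (°F − 32) × 5/9.
Applying the formula gives 32.0 °F.

32.0 °F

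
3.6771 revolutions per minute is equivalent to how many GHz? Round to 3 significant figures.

6.13e-11 gigahertz

1 rpm = 1.66667e-11 GHz.
Thus 3.6771 × 1.66667e-11 ≈ 6.13e-11 GHz.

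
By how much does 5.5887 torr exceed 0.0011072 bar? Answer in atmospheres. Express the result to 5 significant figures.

5.5887 torr = 0.00735355 atm and 0.0011072 bar = 0.00109272 atm.
0.00735355 − 0.00109272 ≈ 0.0062608 atm.

0.0062608 atmospheres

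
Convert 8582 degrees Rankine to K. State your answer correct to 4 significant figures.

4768 kelvins

°R = K × 9/5.
Applying the formula gives 4768 K.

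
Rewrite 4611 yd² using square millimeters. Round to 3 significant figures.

3.86 × 10^9 mm²

1 yd² = 836127 mm².
Then 4611 × 836127 ≈ 3.86 × 10^9 mm².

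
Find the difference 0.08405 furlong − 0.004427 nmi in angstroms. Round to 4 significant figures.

8.709 × 10^10 Å

0.08405 furlong = 1.69082 × 10^11 Å and 0.004427 nmi = 8.19880 × 10^10 Å.
1.69082 × 10^11 − 8.19880 × 10^10 ≈ 8.709 × 10^10 Å.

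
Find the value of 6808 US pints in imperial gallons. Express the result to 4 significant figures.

708.6 imperial gallons

1 US pint = 0.104084 imp gal.
6808 × 0.104084 ≈ 708.6 imp gal.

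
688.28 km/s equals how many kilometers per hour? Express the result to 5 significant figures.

2.4778 × 10^6 km/h

1 kilometer per second = 3600.00 km/h.
688.28 × 3600.00 ≈ 2.4778 × 10^6 km/h.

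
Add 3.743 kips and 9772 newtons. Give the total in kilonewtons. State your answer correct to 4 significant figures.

26.42 kN

3.743 kip = 16.6497 kN and 9772 N = 9.77200 kN.
16.6497 + 9.77200 ≈ 26.42 kN.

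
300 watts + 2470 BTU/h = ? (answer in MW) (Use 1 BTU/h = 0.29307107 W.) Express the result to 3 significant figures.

300 W = 0.000300000 MW and 2470 BTU/h = 0.000723886 MW.
0.000300000 + 0.000723886 ≈ 0.00102 MW.

0.00102 MW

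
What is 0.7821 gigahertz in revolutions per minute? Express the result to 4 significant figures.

1 GHz = 6.00000 × 10^10 rpm.
Thus 0.7821 × 6.00000 × 10^10 ≈ 4.693 × 10^10 rpm.

4.693 × 10^10 revolutions per minute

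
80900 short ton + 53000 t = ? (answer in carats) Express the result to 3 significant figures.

80900 short ton = 3.66956e+11 ct and 53000 t = 2.65000e+11 ct.
3.66956e+11 + 2.65000e+11 ≈ 6.32e+11 ct.

6.32e+11 ct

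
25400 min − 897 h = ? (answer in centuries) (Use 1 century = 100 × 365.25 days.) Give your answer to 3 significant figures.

25400 min = 0.000482926 century and 897 h = 0.00102327 century.
0.000482926 − 0.00102327 ≈ -0.000540 century.

-0.000540 century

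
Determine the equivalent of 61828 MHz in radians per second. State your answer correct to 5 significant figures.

3.8848 × 10^11 rad/s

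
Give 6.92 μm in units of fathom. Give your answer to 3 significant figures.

1 μm = 5.46807e-7 fathom.
6.92 × 5.46807e-7 ≈ 3.78e-6 fathom.

3.78e-6 fathom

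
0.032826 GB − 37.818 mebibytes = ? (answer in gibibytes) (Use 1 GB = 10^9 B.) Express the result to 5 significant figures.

0.032826 GB = 0.0305716 GiB and 37.818 MiB = 0.0369316 GiB.
0.0305716 − 0.0369316 ≈ -0.0063600 GiB.

-0.0063600 gibibytes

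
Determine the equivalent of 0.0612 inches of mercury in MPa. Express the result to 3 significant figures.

0.000207 MPa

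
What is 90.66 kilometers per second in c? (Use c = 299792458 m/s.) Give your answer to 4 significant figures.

1 km/s = 3.33564e-6 c.
90.66 × 3.33564e-6 ≈ 0.0003024 c.

0.0003024 c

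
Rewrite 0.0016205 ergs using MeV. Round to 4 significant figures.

1011 MeV

1 erg = 624151 megaelectronvolts.
Then 0.0016205 × 624151 ≈ 1011 MeV.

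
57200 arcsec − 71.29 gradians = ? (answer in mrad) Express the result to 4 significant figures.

-842.5 milliradians

57200 arcsec = 277.313 mrad and 71.29 grad = 1119.82 mrad.
277.313 − 1119.82 ≈ -842.5 mrad.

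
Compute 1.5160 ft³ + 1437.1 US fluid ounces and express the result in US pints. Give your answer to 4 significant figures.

1.5160 ft³ = 90.72374 US pt and 1437.1 US fl oz = 89.81875 US pt.
90.72374 + 89.81875 ≈ 180.5 US pt.

180.5 US pints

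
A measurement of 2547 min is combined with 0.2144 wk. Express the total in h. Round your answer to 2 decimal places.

2547 min = 42.4500 h and 0.2144 wk = 36.0192 h.
42.4500 + 36.0192 ≈ 78.47 h.

78.47 hours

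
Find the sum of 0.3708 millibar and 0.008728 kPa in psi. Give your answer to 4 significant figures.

0.3708 mbar = 0.00537800 psi and 0.008728 kPa = 0.00126589 psi.
0.00537800 + 0.00126589 ≈ 0.006644 psi.

0.006644 pounds per square inch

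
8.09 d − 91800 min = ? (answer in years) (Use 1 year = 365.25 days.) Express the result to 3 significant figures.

-0.152 years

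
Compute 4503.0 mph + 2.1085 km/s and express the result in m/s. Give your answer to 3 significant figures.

4120 meters per second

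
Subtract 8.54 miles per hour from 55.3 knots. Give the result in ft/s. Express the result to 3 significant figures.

80.8 feet per second

55.3 kn = 93.3359 ft/s and 8.54 mph = 12.5253 ft/s.
93.3359 − 12.5253 ≈ 80.8 ft/s.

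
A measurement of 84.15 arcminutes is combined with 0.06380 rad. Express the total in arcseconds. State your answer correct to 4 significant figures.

84.15 arcmin = 5049.00 arcsec and 0.06380 rad = 13159.7 arcsec.
5049.00 + 13159.7 ≈ 18210 arcsec.

18210 arcsec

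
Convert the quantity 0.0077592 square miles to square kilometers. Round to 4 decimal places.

0.0201 km²

1 mi² = 2.58999 square kilometers.
0.0077592 × 2.58999 ≈ 0.0201 km².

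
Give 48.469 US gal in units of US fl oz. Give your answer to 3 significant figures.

6200 US fluid ounces

1 US gal = 128.000 US fl oz.
So 48.469 × 128.000 ≈ 6200 US fl oz.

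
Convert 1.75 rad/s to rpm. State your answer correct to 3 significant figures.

16.7 revolutions per minute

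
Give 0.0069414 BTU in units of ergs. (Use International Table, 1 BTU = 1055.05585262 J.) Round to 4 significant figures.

1 British thermal unit = 1.05506e+10 ergs.
Then 0.0069414 × 1.05506e+10 ≈ 7.324e+7 erg.

7.324e+7 ergs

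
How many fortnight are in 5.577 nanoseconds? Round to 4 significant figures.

1 ns = 8.26720e-16 fortnight.
Thus 5.577 × 8.26720e-16 ≈ 4.611e-15 fortnight.

4.611e-15 fortnights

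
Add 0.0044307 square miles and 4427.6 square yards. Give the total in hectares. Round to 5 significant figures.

0.0044307 mi² = 1.147546 ha and 4427.6 yd² = 0.3702037 ha.
1.147546 + 0.3702037 ≈ 1.5177 ha.

1.5177 hectares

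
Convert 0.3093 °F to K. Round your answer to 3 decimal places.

K = (°F + 459.67) × 5/9.
Applying the formula gives 255.544 K.

255.544 kelvins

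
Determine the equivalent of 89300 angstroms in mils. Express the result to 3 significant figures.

0.352 mils

1 angstrom = 3.93701e-6 mil.
So 89300 × 3.93701e-6 ≈ 0.352 mil.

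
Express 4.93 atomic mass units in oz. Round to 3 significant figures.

1 atomic mass unit = 5.85738 × 10^-26 oz.
So 4.93 × 5.85738 × 10^-26 ≈ 2.89 × 10^-25 oz.

2.89 × 10^-25 oz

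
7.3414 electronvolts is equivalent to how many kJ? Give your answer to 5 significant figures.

1 electronvolt = 1.60218 × 10^-22 kilojoules.
Then 7.3414 × 1.60218 × 10^-22 ≈ 1.1762 × 10^-21 kJ.

1.1762 × 10^-21 kJ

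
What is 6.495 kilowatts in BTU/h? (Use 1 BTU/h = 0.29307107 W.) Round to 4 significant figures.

22160 BTU per hour

1 kW = 3412.14 BTU/h.
So 6.495 × 3412.14 ≈ 22160 BTU/h.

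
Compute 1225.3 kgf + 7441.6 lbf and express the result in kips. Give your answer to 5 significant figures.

1225.3 kgf = 2.70132 kip and 7441.6 lbf = 7.44160 kip.
2.70132 + 7.44160 ≈ 10.143 kip.

10.143 kip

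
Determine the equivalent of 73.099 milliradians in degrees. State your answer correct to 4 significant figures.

4.188 °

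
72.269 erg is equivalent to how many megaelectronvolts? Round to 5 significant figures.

1 erg = 624151 megaelectronvolts.
Then 72.269 × 624151 ≈ 4.5107 × 10^7 MeV.

4.5107 × 10^7 megaelectronvolts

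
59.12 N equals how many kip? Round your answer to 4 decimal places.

1 N = 0.000224809 kips.
Thus 59.12 × 0.000224809 ≈ 0.0133 kip.

0.0133 kip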